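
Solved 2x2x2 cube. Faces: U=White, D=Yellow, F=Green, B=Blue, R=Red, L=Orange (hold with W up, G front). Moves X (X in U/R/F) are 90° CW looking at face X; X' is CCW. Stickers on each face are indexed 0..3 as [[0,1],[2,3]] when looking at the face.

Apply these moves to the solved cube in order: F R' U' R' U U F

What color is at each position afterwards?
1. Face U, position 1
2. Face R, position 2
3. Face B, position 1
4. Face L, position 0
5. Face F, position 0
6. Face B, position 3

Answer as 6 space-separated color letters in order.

After move 1 (F): F=GGGG U=WWOO R=WRWR D=RRYY L=OYOY
After move 2 (R'): R=RRWW U=WBOB F=GWGO D=RGYG B=YBRB
After move 3 (U'): U=BBWO F=OYGO R=GWWW B=RRRB L=YBOY
After move 4 (R'): R=WWGW U=BRWR F=OBGO D=RYYO B=GRGB
After move 5 (U): U=WBRR F=WWGO R=GRGW B=YBGB L=OBOY
After move 6 (U): U=RWRB F=GRGO R=YBGW B=OBGB L=WWOY
After move 7 (F): F=GGOR U=RWYW R=RBBW D=GYYO L=WROY
Query 1: U[1] = W
Query 2: R[2] = B
Query 3: B[1] = B
Query 4: L[0] = W
Query 5: F[0] = G
Query 6: B[3] = B

Answer: W B B W G B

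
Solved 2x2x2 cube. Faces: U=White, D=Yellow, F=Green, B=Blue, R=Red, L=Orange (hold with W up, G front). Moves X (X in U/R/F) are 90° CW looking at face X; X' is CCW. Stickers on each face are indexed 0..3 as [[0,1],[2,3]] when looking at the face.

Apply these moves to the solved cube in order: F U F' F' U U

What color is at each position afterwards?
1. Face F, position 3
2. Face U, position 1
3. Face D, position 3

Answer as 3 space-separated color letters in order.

Answer: W R Y

Derivation:
After move 1 (F): F=GGGG U=WWOO R=WRWR D=RRYY L=OYOY
After move 2 (U): U=OWOW F=WRGG R=BBWR B=OYBB L=GGOY
After move 3 (F'): F=RGWG U=OWBW R=RBRR D=GYYY L=GWOO
After move 4 (F'): F=GGRW U=OWRR R=YBGR D=WOYY L=GWOB
After move 5 (U): U=RORW F=YBRW R=OYGR B=GWBB L=GGOB
After move 6 (U): U=RRWO F=OYRW R=GWGR B=GGBB L=YBOB
Query 1: F[3] = W
Query 2: U[1] = R
Query 3: D[3] = Y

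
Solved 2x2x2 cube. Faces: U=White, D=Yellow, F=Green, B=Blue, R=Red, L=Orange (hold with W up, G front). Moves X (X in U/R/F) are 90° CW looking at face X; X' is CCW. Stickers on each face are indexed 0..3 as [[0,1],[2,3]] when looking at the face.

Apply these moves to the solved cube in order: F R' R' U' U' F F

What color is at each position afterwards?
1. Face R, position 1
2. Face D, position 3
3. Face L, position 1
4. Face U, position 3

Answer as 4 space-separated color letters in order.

After move 1 (F): F=GGGG U=WWOO R=WRWR D=RRYY L=OYOY
After move 2 (R'): R=RRWW U=WBOB F=GWGO D=RGYG B=YBRB
After move 3 (R'): R=RWRW U=WROY F=GBGB D=RWYO B=GBGB
After move 4 (U'): U=RYWO F=OYGB R=GBRW B=RWGB L=GBOY
After move 5 (U'): U=YORW F=GBGB R=OYRW B=GBGB L=RWOY
After move 6 (F): F=GGBB U=YOYW R=RYWW D=ROYO L=RROW
After move 7 (F): F=BGBG U=YOWR R=YYWW D=WRYO L=RROO
Query 1: R[1] = Y
Query 2: D[3] = O
Query 3: L[1] = R
Query 4: U[3] = R

Answer: Y O R R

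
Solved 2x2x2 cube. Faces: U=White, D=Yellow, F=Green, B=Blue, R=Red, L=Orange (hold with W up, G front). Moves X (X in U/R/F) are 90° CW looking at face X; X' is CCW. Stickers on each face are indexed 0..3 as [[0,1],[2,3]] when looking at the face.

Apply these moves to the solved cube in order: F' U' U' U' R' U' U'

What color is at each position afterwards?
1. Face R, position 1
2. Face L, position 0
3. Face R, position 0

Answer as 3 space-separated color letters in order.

Answer: G B G

Derivation:
After move 1 (F'): F=GGGG U=WWRR R=YRYR D=OOYY L=OWOW
After move 2 (U'): U=WRWR F=OWGG R=GGYR B=YRBB L=BBOW
After move 3 (U'): U=RRWW F=BBGG R=OWYR B=GGBB L=YROW
After move 4 (U'): U=RWRW F=YRGG R=BBYR B=OWBB L=GGOW
After move 5 (R'): R=BRBY U=RBRO F=YWGW D=ORYG B=YWOB
After move 6 (U'): U=BORR F=GGGW R=YWBY B=BROB L=YWOW
After move 7 (U'): U=ORBR F=YWGW R=GGBY B=YWOB L=BROW
Query 1: R[1] = G
Query 2: L[0] = B
Query 3: R[0] = G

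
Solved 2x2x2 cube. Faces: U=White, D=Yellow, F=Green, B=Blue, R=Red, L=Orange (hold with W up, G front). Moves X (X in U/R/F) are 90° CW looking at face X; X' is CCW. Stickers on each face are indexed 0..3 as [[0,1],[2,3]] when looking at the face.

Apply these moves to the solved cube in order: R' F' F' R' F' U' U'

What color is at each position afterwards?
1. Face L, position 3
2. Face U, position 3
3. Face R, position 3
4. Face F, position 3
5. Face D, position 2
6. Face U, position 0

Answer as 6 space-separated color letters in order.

After move 1 (R'): R=RRRR U=WBWB F=GWGW D=YGYG B=YBYB
After move 2 (F'): F=WWGG U=WBRR R=GRYR D=OOYG L=OBOW
After move 3 (F'): F=WGWG U=WBGY R=OROR D=BWYG L=OROR
After move 4 (R'): R=RROO U=WYGY F=WBWY D=BGYG B=GBWB
After move 5 (F'): F=BYWW U=WYRO R=GRBO D=RRYG L=OYOG
After move 6 (U'): U=YOWR F=OYWW R=BYBO B=GRWB L=GBOG
After move 7 (U'): U=ORYW F=GBWW R=OYBO B=BYWB L=GROG
Query 1: L[3] = G
Query 2: U[3] = W
Query 3: R[3] = O
Query 4: F[3] = W
Query 5: D[2] = Y
Query 6: U[0] = O

Answer: G W O W Y O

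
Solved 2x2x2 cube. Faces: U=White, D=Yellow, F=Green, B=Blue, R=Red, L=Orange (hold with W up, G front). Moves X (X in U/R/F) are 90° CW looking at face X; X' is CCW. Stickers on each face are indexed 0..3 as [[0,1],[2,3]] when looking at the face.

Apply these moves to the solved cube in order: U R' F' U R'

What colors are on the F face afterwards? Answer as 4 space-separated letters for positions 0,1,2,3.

Answer: R W R B

Derivation:
After move 1 (U): U=WWWW F=RRGG R=BBRR B=OOBB L=GGOO
After move 2 (R'): R=BRBR U=WBWO F=RWGW D=YRYG B=YOYB
After move 3 (F'): F=WWRG U=WBBB R=RRYR D=GOYG L=GOOW
After move 4 (U): U=BWBB F=RRRG R=YOYR B=GOYB L=WWOW
After move 5 (R'): R=ORYY U=BYBG F=RWRB D=GRYG B=GOOB
Query: F face = RWRB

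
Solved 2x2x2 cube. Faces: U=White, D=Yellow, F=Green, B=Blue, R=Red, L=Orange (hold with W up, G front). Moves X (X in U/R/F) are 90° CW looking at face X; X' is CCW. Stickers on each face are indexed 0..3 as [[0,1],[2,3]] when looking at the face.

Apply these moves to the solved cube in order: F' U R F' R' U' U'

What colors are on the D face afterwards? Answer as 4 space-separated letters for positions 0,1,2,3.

Answer: G Y Y G

Derivation:
After move 1 (F'): F=GGGG U=WWRR R=YRYR D=OOYY L=OWOW
After move 2 (U): U=RWRW F=YRGG R=BBYR B=OWBB L=GGOW
After move 3 (R): R=YBRB U=RRRG F=YOGY D=OBYO B=WWWB
After move 4 (F'): F=OYYG U=RRYR R=BBOB D=GWYO L=GGOR
After move 5 (R'): R=BBBO U=RWYW F=ORYR D=GYYG B=OWWB
After move 6 (U'): U=WWRY F=GGYR R=ORBO B=BBWB L=OWOR
After move 7 (U'): U=WYWR F=OWYR R=GGBO B=ORWB L=BBOR
Query: D face = GYYG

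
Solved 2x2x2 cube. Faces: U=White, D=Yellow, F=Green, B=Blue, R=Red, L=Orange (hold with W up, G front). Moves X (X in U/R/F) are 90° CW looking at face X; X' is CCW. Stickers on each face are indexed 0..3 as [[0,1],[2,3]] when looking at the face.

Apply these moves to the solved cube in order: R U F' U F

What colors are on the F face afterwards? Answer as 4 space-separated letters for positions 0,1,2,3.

Answer: R B G B

Derivation:
After move 1 (R): R=RRRR U=WGWG F=GYGY D=YBYB B=WBWB
After move 2 (U): U=WWGG F=RRGY R=WBRR B=OOWB L=GYOO
After move 3 (F'): F=RYRG U=WWWR R=BBYR D=YOYB L=GGOG
After move 4 (U): U=WWRW F=BBRG R=OOYR B=GGWB L=RYOG
After move 5 (F): F=RBGB U=WWGY R=ROWR D=YOYB L=RYOO
Query: F face = RBGB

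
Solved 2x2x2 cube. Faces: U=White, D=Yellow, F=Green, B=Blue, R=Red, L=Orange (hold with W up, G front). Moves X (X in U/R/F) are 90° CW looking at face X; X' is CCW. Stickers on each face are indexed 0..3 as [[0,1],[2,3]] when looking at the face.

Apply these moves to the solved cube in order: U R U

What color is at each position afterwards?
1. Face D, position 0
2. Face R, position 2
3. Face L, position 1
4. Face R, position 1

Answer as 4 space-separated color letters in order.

Answer: Y R Y O

Derivation:
After move 1 (U): U=WWWW F=RRGG R=BBRR B=OOBB L=GGOO
After move 2 (R): R=RBRB U=WRWG F=RYGY D=YBYO B=WOWB
After move 3 (U): U=WWGR F=RBGY R=WORB B=GGWB L=RYOO
Query 1: D[0] = Y
Query 2: R[2] = R
Query 3: L[1] = Y
Query 4: R[1] = O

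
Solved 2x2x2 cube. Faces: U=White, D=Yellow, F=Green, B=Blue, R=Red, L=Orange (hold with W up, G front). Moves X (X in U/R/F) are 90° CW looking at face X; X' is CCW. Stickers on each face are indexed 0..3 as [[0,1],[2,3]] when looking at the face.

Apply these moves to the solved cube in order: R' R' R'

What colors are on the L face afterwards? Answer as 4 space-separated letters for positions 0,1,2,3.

Answer: O O O O

Derivation:
After move 1 (R'): R=RRRR U=WBWB F=GWGW D=YGYG B=YBYB
After move 2 (R'): R=RRRR U=WYWY F=GBGB D=YWYW B=GBGB
After move 3 (R'): R=RRRR U=WGWG F=GYGY D=YBYB B=WBWB
Query: L face = OOOO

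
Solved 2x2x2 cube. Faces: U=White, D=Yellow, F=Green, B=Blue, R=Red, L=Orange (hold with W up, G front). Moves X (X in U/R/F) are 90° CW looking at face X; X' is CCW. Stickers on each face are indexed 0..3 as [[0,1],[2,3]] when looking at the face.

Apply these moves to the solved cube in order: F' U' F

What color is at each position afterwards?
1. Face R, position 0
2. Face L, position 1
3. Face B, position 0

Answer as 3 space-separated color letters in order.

Answer: W O Y

Derivation:
After move 1 (F'): F=GGGG U=WWRR R=YRYR D=OOYY L=OWOW
After move 2 (U'): U=WRWR F=OWGG R=GGYR B=YRBB L=BBOW
After move 3 (F): F=GOGW U=WRWB R=WGRR D=YGYY L=BOOO
Query 1: R[0] = W
Query 2: L[1] = O
Query 3: B[0] = Y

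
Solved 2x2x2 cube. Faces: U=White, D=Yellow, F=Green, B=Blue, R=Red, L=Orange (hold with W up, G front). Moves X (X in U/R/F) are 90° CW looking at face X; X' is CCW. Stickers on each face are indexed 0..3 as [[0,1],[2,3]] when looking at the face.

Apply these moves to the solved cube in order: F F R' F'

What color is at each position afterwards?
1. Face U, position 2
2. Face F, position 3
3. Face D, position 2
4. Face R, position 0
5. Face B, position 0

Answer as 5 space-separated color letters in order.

Answer: R G Y G Y

Derivation:
After move 1 (F): F=GGGG U=WWOO R=WRWR D=RRYY L=OYOY
After move 2 (F): F=GGGG U=WWYY R=OROR D=WWYY L=OROR
After move 3 (R'): R=RROO U=WBYB F=GWGY D=WGYG B=YBWB
After move 4 (F'): F=WYGG U=WBRO R=GRWO D=RRYG L=OBOY
Query 1: U[2] = R
Query 2: F[3] = G
Query 3: D[2] = Y
Query 4: R[0] = G
Query 5: B[0] = Y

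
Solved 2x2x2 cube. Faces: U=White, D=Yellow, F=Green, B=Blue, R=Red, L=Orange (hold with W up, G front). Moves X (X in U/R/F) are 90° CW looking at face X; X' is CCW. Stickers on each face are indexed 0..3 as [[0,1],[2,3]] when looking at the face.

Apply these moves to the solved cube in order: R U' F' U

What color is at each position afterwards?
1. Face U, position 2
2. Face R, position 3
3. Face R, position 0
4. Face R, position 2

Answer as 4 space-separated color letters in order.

After move 1 (R): R=RRRR U=WGWG F=GYGY D=YBYB B=WBWB
After move 2 (U'): U=GGWW F=OOGY R=GYRR B=RRWB L=WBOO
After move 3 (F'): F=OYOG U=GGGR R=BYYR D=BOYB L=WWOW
After move 4 (U): U=GGRG F=BYOG R=RRYR B=WWWB L=OYOW
Query 1: U[2] = R
Query 2: R[3] = R
Query 3: R[0] = R
Query 4: R[2] = Y

Answer: R R R Y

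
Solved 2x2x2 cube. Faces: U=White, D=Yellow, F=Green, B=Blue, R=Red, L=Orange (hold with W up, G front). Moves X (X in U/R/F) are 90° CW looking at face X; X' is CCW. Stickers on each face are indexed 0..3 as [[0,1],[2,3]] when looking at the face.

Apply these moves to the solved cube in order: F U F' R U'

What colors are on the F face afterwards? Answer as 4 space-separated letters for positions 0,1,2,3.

Answer: G W W Y

Derivation:
After move 1 (F): F=GGGG U=WWOO R=WRWR D=RRYY L=OYOY
After move 2 (U): U=OWOW F=WRGG R=BBWR B=OYBB L=GGOY
After move 3 (F'): F=RGWG U=OWBW R=RBRR D=GYYY L=GWOO
After move 4 (R): R=RRRB U=OGBG F=RYWY D=GBYO B=WYWB
After move 5 (U'): U=GGOB F=GWWY R=RYRB B=RRWB L=WYOO
Query: F face = GWWY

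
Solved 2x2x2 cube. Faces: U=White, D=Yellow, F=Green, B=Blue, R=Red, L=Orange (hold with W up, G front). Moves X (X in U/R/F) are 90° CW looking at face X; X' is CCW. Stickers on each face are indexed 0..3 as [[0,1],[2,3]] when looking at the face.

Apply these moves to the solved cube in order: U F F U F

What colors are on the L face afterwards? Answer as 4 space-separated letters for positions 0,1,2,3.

After move 1 (U): U=WWWW F=RRGG R=BBRR B=OOBB L=GGOO
After move 2 (F): F=GRGR U=WWOG R=WBWR D=RBYY L=GYOY
After move 3 (F): F=GGRR U=WWYY R=OBGR D=WWYY L=GROB
After move 4 (U): U=YWYW F=OBRR R=OOGR B=GRBB L=GGOB
After move 5 (F): F=RORB U=YWBG R=YOWR D=GOYY L=GWOW
Query: L face = GWOW

Answer: G W O W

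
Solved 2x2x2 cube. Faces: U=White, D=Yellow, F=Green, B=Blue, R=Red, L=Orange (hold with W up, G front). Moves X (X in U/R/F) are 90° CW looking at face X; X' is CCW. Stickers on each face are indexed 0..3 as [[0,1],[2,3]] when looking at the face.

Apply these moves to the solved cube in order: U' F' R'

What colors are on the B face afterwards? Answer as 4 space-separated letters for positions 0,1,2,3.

After move 1 (U'): U=WWWW F=OOGG R=GGRR B=RRBB L=BBOO
After move 2 (F'): F=OGOG U=WWGR R=YGYR D=BOYY L=BWOW
After move 3 (R'): R=GRYY U=WBGR F=OWOR D=BGYG B=YROB
Query: B face = YROB

Answer: Y R O B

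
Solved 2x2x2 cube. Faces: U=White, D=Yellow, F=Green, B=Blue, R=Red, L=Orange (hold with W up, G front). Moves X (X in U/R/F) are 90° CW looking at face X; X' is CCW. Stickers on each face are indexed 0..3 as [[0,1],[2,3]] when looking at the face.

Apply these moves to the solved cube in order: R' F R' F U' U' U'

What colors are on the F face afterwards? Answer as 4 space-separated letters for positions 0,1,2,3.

After move 1 (R'): R=RRRR U=WBWB F=GWGW D=YGYG B=YBYB
After move 2 (F): F=GGWW U=WBOO R=WRBR D=RRYG L=OYOG
After move 3 (R'): R=RRWB U=WYOY F=GBWO D=RGYW B=GBRB
After move 4 (F): F=WGOB U=WYGY R=ORYB D=WRYW L=OROG
After move 5 (U'): U=YYWG F=OROB R=WGYB B=ORRB L=GBOG
After move 6 (U'): U=YGYW F=GBOB R=ORYB B=WGRB L=OROG
After move 7 (U'): U=GWYY F=OROB R=GBYB B=ORRB L=WGOG
Query: F face = OROB

Answer: O R O B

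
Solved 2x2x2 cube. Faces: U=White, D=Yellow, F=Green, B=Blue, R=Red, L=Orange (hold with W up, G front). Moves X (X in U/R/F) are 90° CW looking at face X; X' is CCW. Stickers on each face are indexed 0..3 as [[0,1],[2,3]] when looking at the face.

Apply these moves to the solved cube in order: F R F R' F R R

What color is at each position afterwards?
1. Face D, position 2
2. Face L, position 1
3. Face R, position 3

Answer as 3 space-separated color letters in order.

Answer: Y R Y

Derivation:
After move 1 (F): F=GGGG U=WWOO R=WRWR D=RRYY L=OYOY
After move 2 (R): R=WWRR U=WGOG F=GRGY D=RBYB B=OBWB
After move 3 (F): F=GGYR U=WGYY R=OWGR D=RWYB L=OROB
After move 4 (R'): R=WROG U=WWYO F=GGYY D=RGYR B=BBWB
After move 5 (F): F=YGYG U=WWBR R=YROG D=OWYR L=OROG
After move 6 (R): R=OYGR U=WGBG F=YWYR D=OWYB B=RBWB
After move 7 (R): R=GORY U=WWBR F=YWYB D=OWYR B=GBGB
Query 1: D[2] = Y
Query 2: L[1] = R
Query 3: R[3] = Y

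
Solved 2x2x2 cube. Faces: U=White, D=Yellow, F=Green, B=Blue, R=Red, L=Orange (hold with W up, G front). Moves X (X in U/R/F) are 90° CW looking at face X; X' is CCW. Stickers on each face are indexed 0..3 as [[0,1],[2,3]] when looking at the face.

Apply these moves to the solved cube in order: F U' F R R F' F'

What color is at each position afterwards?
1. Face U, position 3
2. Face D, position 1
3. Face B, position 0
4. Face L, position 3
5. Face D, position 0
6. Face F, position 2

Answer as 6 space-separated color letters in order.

After move 1 (F): F=GGGG U=WWOO R=WRWR D=RRYY L=OYOY
After move 2 (U'): U=WOWO F=OYGG R=GGWR B=WRBB L=BBOY
After move 3 (F): F=GOGY U=WOYB R=WGOR D=WGYY L=BROR
After move 4 (R): R=OWRG U=WOYY F=GGGY D=WBYW B=BROB
After move 5 (R): R=ROGW U=WGYY F=GBGW D=WOYB B=YROB
After move 6 (F'): F=BWGG U=WGRG R=OOWW D=RRYB L=BYOY
After move 7 (F'): F=WGBG U=WGOW R=RORW D=YYYB L=BGOR
Query 1: U[3] = W
Query 2: D[1] = Y
Query 3: B[0] = Y
Query 4: L[3] = R
Query 5: D[0] = Y
Query 6: F[2] = B

Answer: W Y Y R Y B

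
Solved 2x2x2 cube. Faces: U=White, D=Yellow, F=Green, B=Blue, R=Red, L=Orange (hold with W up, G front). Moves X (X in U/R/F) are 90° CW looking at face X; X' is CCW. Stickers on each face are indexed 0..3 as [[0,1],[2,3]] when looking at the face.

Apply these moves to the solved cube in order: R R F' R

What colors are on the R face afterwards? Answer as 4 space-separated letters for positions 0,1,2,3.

After move 1 (R): R=RRRR U=WGWG F=GYGY D=YBYB B=WBWB
After move 2 (R): R=RRRR U=WYWY F=GBGB D=YWYW B=GBGB
After move 3 (F'): F=BBGG U=WYRR R=WRYR D=OOYW L=OYOW
After move 4 (R): R=YWRR U=WBRG F=BOGW D=OGYG B=RBYB
Query: R face = YWRR

Answer: Y W R R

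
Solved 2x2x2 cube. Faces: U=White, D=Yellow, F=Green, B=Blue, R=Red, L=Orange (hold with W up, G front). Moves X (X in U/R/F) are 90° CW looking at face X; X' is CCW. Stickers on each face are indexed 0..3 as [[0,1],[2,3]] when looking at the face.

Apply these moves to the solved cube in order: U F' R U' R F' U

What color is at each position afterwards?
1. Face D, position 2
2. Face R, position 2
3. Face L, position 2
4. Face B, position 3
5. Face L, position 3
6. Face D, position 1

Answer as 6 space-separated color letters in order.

Answer: Y G O B W W

Derivation:
After move 1 (U): U=WWWW F=RRGG R=BBRR B=OOBB L=GGOO
After move 2 (F'): F=RGRG U=WWBR R=YBYR D=GOYY L=GWOW
After move 3 (R): R=YYRB U=WGBG F=RORY D=GBYO B=ROWB
After move 4 (U'): U=GGWB F=GWRY R=RORB B=YYWB L=ROOW
After move 5 (R): R=RRBO U=GWWY F=GBRO D=GWYY B=BYGB
After move 6 (F'): F=BOGR U=GWRB R=WRGO D=OWYY L=RYOW
After move 7 (U): U=RGBW F=WRGR R=BYGO B=RYGB L=BOOW
Query 1: D[2] = Y
Query 2: R[2] = G
Query 3: L[2] = O
Query 4: B[3] = B
Query 5: L[3] = W
Query 6: D[1] = W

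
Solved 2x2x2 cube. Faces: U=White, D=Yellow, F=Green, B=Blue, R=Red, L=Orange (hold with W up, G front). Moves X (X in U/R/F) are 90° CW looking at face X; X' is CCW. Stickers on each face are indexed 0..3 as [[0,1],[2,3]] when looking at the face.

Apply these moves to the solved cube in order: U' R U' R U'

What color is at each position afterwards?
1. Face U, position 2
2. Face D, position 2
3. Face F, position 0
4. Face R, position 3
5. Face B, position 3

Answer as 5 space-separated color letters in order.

After move 1 (U'): U=WWWW F=OOGG R=GGRR B=RRBB L=BBOO
After move 2 (R): R=RGRG U=WOWG F=OYGY D=YBYR B=WRWB
After move 3 (U'): U=OGWW F=BBGY R=OYRG B=RGWB L=WROO
After move 4 (R): R=ROGY U=OBWY F=BBGR D=YWYR B=WGGB
After move 5 (U'): U=BYOW F=WRGR R=BBGY B=ROGB L=WGOO
Query 1: U[2] = O
Query 2: D[2] = Y
Query 3: F[0] = W
Query 4: R[3] = Y
Query 5: B[3] = B

Answer: O Y W Y B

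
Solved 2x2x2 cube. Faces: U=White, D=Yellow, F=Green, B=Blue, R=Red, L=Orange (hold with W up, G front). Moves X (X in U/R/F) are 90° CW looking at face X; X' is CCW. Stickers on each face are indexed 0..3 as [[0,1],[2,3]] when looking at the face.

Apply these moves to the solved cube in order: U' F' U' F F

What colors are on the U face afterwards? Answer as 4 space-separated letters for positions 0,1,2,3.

Answer: W R O B

Derivation:
After move 1 (U'): U=WWWW F=OOGG R=GGRR B=RRBB L=BBOO
After move 2 (F'): F=OGOG U=WWGR R=YGYR D=BOYY L=BWOW
After move 3 (U'): U=WRWG F=BWOG R=OGYR B=YGBB L=RROW
After move 4 (F): F=OBGW U=WRWR R=WGGR D=YOYY L=RBOO
After move 5 (F): F=GOWB U=WROB R=WGRR D=GWYY L=RYOO
Query: U face = WROB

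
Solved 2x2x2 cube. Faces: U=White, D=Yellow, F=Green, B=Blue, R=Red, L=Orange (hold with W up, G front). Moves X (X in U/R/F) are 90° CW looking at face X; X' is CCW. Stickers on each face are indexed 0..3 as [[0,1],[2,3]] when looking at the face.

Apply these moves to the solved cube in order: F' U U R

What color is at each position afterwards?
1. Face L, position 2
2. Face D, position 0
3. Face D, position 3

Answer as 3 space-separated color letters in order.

Answer: O O G

Derivation:
After move 1 (F'): F=GGGG U=WWRR R=YRYR D=OOYY L=OWOW
After move 2 (U): U=RWRW F=YRGG R=BBYR B=OWBB L=GGOW
After move 3 (U): U=RRWW F=BBGG R=OWYR B=GGBB L=YROW
After move 4 (R): R=YORW U=RBWG F=BOGY D=OBYG B=WGRB
Query 1: L[2] = O
Query 2: D[0] = O
Query 3: D[3] = G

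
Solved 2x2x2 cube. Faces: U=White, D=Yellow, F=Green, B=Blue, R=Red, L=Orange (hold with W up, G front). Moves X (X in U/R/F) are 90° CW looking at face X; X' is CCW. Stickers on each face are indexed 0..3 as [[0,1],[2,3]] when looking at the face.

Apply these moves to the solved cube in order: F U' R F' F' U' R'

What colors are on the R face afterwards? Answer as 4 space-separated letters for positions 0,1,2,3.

After move 1 (F): F=GGGG U=WWOO R=WRWR D=RRYY L=OYOY
After move 2 (U'): U=WOWO F=OYGG R=GGWR B=WRBB L=BBOY
After move 3 (R): R=WGRG U=WYWG F=ORGY D=RBYW B=OROB
After move 4 (F'): F=RYOG U=WYWR R=BGRG D=BYYW L=BGOW
After move 5 (F'): F=YGRO U=WYBR R=YGBG D=GWYW L=BROW
After move 6 (U'): U=YRWB F=BRRO R=YGBG B=YGOB L=OROW
After move 7 (R'): R=GGYB U=YOWY F=BRRB D=GRYO B=WGWB
Query: R face = GGYB

Answer: G G Y B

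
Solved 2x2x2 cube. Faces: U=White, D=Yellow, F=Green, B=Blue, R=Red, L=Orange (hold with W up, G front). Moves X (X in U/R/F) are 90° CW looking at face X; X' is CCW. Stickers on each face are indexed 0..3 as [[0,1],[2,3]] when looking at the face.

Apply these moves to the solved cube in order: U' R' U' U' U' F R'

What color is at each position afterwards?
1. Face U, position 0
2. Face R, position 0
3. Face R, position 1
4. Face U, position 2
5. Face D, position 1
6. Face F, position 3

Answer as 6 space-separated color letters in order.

Answer: W R R O G W

Derivation:
After move 1 (U'): U=WWWW F=OOGG R=GGRR B=RRBB L=BBOO
After move 2 (R'): R=GRGR U=WBWR F=OWGW D=YOYG B=YRYB
After move 3 (U'): U=BRWW F=BBGW R=OWGR B=GRYB L=YROO
After move 4 (U'): U=RWBW F=YRGW R=BBGR B=OWYB L=GROO
After move 5 (U'): U=WWRB F=GRGW R=YRGR B=BBYB L=OWOO
After move 6 (F): F=GGWR U=WWOW R=RRBR D=GYYG L=OYOO
After move 7 (R'): R=RRRB U=WYOB F=GWWW D=GGYR B=GBYB
Query 1: U[0] = W
Query 2: R[0] = R
Query 3: R[1] = R
Query 4: U[2] = O
Query 5: D[1] = G
Query 6: F[3] = W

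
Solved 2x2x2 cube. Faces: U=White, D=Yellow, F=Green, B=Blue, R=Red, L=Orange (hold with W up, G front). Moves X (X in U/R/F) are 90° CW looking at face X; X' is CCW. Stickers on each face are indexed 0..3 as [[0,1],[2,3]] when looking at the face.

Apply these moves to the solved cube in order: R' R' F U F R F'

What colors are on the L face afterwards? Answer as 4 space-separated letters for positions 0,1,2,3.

After move 1 (R'): R=RRRR U=WBWB F=GWGW D=YGYG B=YBYB
After move 2 (R'): R=RRRR U=WYWY F=GBGB D=YWYW B=GBGB
After move 3 (F): F=GGBB U=WYOO R=WRYR D=RRYW L=OYOW
After move 4 (U): U=OWOY F=WRBB R=GBYR B=OYGB L=GGOW
After move 5 (F): F=BWBR U=OWWG R=OBYR D=YGYW L=GROR
After move 6 (R): R=YORB U=OWWR F=BGBW D=YGYO B=GYWB
After move 7 (F'): F=GWBB U=OWYR R=GOYB D=RRYO L=GROW
Query: L face = GROW

Answer: G R O W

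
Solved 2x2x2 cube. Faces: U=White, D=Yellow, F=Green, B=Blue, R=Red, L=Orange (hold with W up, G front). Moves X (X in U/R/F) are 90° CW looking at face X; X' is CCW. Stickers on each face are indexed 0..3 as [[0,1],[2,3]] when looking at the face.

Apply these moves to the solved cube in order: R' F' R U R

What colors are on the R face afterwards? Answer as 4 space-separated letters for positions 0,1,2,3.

Answer: R R R B

Derivation:
After move 1 (R'): R=RRRR U=WBWB F=GWGW D=YGYG B=YBYB
After move 2 (F'): F=WWGG U=WBRR R=GRYR D=OOYG L=OBOW
After move 3 (R): R=YGRR U=WWRG F=WOGG D=OYYY B=RBBB
After move 4 (U): U=RWGW F=YGGG R=RBRR B=OBBB L=WOOW
After move 5 (R): R=RRRB U=RGGG F=YYGY D=OBYO B=WBWB
Query: R face = RRRB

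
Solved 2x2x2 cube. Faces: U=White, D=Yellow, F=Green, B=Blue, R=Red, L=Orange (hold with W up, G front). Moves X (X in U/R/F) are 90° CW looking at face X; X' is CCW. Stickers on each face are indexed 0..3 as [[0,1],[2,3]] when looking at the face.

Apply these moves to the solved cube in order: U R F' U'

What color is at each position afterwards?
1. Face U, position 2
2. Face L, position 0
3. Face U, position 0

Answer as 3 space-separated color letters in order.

After move 1 (U): U=WWWW F=RRGG R=BBRR B=OOBB L=GGOO
After move 2 (R): R=RBRB U=WRWG F=RYGY D=YBYO B=WOWB
After move 3 (F'): F=YYRG U=WRRR R=BBYB D=GOYO L=GGOW
After move 4 (U'): U=RRWR F=GGRG R=YYYB B=BBWB L=WOOW
Query 1: U[2] = W
Query 2: L[0] = W
Query 3: U[0] = R

Answer: W W R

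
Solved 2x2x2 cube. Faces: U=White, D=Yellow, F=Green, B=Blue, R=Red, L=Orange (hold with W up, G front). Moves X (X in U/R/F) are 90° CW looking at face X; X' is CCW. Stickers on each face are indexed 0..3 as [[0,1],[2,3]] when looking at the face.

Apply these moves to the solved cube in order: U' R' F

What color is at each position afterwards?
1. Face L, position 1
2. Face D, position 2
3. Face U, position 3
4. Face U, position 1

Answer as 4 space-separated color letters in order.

After move 1 (U'): U=WWWW F=OOGG R=GGRR B=RRBB L=BBOO
After move 2 (R'): R=GRGR U=WBWR F=OWGW D=YOYG B=YRYB
After move 3 (F): F=GOWW U=WBOB R=WRRR D=GGYG L=BYOO
Query 1: L[1] = Y
Query 2: D[2] = Y
Query 3: U[3] = B
Query 4: U[1] = B

Answer: Y Y B B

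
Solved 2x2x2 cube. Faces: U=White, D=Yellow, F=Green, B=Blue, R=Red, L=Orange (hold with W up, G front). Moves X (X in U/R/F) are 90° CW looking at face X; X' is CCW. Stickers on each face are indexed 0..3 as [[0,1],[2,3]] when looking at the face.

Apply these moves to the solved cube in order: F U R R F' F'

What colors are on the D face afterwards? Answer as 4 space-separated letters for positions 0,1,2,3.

After move 1 (F): F=GGGG U=WWOO R=WRWR D=RRYY L=OYOY
After move 2 (U): U=OWOW F=WRGG R=BBWR B=OYBB L=GGOY
After move 3 (R): R=WBRB U=OROG F=WRGY D=RBYO B=WYWB
After move 4 (R): R=RWBB U=OROY F=WBGO D=RWYW B=GYRB
After move 5 (F'): F=BOWG U=ORRB R=WWRB D=GYYW L=GYOO
After move 6 (F'): F=OGBW U=ORWR R=YWGB D=YOYW L=GBOR
Query: D face = YOYW

Answer: Y O Y W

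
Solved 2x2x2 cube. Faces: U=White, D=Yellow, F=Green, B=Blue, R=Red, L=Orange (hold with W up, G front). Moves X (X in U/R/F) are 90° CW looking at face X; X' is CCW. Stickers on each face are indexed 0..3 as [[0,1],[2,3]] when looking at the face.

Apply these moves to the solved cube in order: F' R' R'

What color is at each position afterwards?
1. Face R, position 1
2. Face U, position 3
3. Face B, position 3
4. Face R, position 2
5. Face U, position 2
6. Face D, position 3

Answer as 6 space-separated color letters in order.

After move 1 (F'): F=GGGG U=WWRR R=YRYR D=OOYY L=OWOW
After move 2 (R'): R=RRYY U=WBRB F=GWGR D=OGYG B=YBOB
After move 3 (R'): R=RYRY U=WORY F=GBGB D=OWYR B=GBGB
Query 1: R[1] = Y
Query 2: U[3] = Y
Query 3: B[3] = B
Query 4: R[2] = R
Query 5: U[2] = R
Query 6: D[3] = R

Answer: Y Y B R R R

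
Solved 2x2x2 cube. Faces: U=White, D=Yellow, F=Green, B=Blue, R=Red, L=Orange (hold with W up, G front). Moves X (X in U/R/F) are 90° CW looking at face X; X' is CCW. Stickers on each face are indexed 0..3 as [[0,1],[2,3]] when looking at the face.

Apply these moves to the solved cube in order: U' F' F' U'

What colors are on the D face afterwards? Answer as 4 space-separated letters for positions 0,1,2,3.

Answer: W W Y Y

Derivation:
After move 1 (U'): U=WWWW F=OOGG R=GGRR B=RRBB L=BBOO
After move 2 (F'): F=OGOG U=WWGR R=YGYR D=BOYY L=BWOW
After move 3 (F'): F=GGOO U=WWYY R=OGBR D=WWYY L=BROG
After move 4 (U'): U=WYWY F=BROO R=GGBR B=OGBB L=RROG
Query: D face = WWYY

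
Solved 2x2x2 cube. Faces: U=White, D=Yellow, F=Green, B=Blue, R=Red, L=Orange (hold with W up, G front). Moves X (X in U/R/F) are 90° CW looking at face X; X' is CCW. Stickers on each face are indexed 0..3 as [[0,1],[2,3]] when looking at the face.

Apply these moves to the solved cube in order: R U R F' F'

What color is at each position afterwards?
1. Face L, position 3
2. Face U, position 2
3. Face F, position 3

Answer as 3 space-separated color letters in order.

After move 1 (R): R=RRRR U=WGWG F=GYGY D=YBYB B=WBWB
After move 2 (U): U=WWGG F=RRGY R=WBRR B=OOWB L=GYOO
After move 3 (R): R=RWRB U=WRGY F=RBGB D=YWYO B=GOWB
After move 4 (F'): F=BBRG U=WRRR R=WWYB D=YOYO L=GYOG
After move 5 (F'): F=BGBR U=WRWY R=OWYB D=YGYO L=GROR
Query 1: L[3] = R
Query 2: U[2] = W
Query 3: F[3] = R

Answer: R W R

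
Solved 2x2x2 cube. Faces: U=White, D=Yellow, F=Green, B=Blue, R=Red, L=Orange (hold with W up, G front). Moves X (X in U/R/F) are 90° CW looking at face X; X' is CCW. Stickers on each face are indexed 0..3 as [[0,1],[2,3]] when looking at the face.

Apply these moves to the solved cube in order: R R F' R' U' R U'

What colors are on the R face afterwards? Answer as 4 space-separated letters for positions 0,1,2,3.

After move 1 (R): R=RRRR U=WGWG F=GYGY D=YBYB B=WBWB
After move 2 (R): R=RRRR U=WYWY F=GBGB D=YWYW B=GBGB
After move 3 (F'): F=BBGG U=WYRR R=WRYR D=OOYW L=OYOW
After move 4 (R'): R=RRWY U=WGRG F=BYGR D=OBYG B=WBOB
After move 5 (U'): U=GGWR F=OYGR R=BYWY B=RROB L=WBOW
After move 6 (R): R=WBYY U=GYWR F=OBGG D=OOYR B=RRGB
After move 7 (U'): U=YRGW F=WBGG R=OBYY B=WBGB L=RROW
Query: R face = OBYY

Answer: O B Y Y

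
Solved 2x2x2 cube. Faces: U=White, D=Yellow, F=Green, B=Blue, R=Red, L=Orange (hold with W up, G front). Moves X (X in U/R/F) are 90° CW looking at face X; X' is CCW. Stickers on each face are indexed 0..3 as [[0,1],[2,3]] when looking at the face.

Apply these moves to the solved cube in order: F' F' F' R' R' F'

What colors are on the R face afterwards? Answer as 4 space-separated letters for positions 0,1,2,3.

After move 1 (F'): F=GGGG U=WWRR R=YRYR D=OOYY L=OWOW
After move 2 (F'): F=GGGG U=WWYY R=OROR D=WWYY L=OROR
After move 3 (F'): F=GGGG U=WWOO R=WRWR D=RRYY L=OYOY
After move 4 (R'): R=RRWW U=WBOB F=GWGO D=RGYG B=YBRB
After move 5 (R'): R=RWRW U=WROY F=GBGB D=RWYO B=GBGB
After move 6 (F'): F=BBGG U=WRRR R=WWRW D=YYYO L=OYOO
Query: R face = WWRW

Answer: W W R W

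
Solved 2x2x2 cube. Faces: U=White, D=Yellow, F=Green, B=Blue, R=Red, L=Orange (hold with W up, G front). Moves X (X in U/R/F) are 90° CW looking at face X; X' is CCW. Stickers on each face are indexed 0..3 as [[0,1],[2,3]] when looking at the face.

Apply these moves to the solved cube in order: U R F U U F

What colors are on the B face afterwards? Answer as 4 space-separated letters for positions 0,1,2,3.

After move 1 (U): U=WWWW F=RRGG R=BBRR B=OOBB L=GGOO
After move 2 (R): R=RBRB U=WRWG F=RYGY D=YBYO B=WOWB
After move 3 (F): F=GRYY U=WROG R=WBGB D=RRYO L=GYOB
After move 4 (U): U=OWGR F=WBYY R=WOGB B=GYWB L=GROB
After move 5 (U): U=GORW F=WOYY R=GYGB B=GRWB L=WBOB
After move 6 (F): F=YWYO U=GOBB R=RYWB D=GGYO L=WROR
Query: B face = GRWB

Answer: G R W B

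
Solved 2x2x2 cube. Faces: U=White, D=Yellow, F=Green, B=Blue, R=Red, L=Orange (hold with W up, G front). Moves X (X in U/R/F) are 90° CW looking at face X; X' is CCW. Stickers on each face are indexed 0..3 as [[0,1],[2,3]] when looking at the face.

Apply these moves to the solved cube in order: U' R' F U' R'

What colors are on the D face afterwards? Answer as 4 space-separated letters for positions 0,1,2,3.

After move 1 (U'): U=WWWW F=OOGG R=GGRR B=RRBB L=BBOO
After move 2 (R'): R=GRGR U=WBWR F=OWGW D=YOYG B=YRYB
After move 3 (F): F=GOWW U=WBOB R=WRRR D=GGYG L=BYOO
After move 4 (U'): U=BBWO F=BYWW R=GORR B=WRYB L=YROO
After move 5 (R'): R=ORGR U=BYWW F=BBWO D=GYYW B=GRGB
Query: D face = GYYW

Answer: G Y Y W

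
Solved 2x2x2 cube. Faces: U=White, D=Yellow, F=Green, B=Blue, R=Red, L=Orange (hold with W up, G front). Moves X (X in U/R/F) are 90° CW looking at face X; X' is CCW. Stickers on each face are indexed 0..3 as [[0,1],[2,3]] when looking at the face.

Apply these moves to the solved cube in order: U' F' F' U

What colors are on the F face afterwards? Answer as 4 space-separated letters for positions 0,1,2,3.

Answer: O G O O

Derivation:
After move 1 (U'): U=WWWW F=OOGG R=GGRR B=RRBB L=BBOO
After move 2 (F'): F=OGOG U=WWGR R=YGYR D=BOYY L=BWOW
After move 3 (F'): F=GGOO U=WWYY R=OGBR D=WWYY L=BROG
After move 4 (U): U=YWYW F=OGOO R=RRBR B=BRBB L=GGOG
Query: F face = OGOO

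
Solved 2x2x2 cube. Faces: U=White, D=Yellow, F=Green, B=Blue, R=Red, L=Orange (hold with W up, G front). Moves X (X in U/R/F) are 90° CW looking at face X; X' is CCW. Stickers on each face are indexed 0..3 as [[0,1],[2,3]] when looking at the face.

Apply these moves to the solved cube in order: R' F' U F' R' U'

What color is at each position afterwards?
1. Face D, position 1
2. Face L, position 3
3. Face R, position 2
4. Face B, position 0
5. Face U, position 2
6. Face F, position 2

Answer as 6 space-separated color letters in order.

Answer: G R O B R G

Derivation:
After move 1 (R'): R=RRRR U=WBWB F=GWGW D=YGYG B=YBYB
After move 2 (F'): F=WWGG U=WBRR R=GRYR D=OOYG L=OBOW
After move 3 (U): U=RWRB F=GRGG R=YBYR B=OBYB L=WWOW
After move 4 (F'): F=RGGG U=RWYY R=OBOR D=WWYG L=WBOR
After move 5 (R'): R=BROO U=RYYO F=RWGY D=WGYG B=GBWB
After move 6 (U'): U=YORY F=WBGY R=RWOO B=BRWB L=GBOR
Query 1: D[1] = G
Query 2: L[3] = R
Query 3: R[2] = O
Query 4: B[0] = B
Query 5: U[2] = R
Query 6: F[2] = G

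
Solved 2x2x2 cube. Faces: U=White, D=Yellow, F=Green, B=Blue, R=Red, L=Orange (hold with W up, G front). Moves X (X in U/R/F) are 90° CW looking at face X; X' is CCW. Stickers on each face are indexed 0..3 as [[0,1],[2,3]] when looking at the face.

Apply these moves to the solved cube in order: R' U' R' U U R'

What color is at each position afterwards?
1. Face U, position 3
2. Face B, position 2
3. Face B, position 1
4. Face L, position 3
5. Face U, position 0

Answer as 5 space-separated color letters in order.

Answer: O O B O R

Derivation:
After move 1 (R'): R=RRRR U=WBWB F=GWGW D=YGYG B=YBYB
After move 2 (U'): U=BBWW F=OOGW R=GWRR B=RRYB L=YBOO
After move 3 (R'): R=WRGR U=BYWR F=OBGW D=YOYW B=GRGB
After move 4 (U): U=WBRY F=WRGW R=GRGR B=YBGB L=OBOO
After move 5 (U): U=RWYB F=GRGW R=YBGR B=OBGB L=WROO
After move 6 (R'): R=BRYG U=RGYO F=GWGB D=YRYW B=WBOB
Query 1: U[3] = O
Query 2: B[2] = O
Query 3: B[1] = B
Query 4: L[3] = O
Query 5: U[0] = R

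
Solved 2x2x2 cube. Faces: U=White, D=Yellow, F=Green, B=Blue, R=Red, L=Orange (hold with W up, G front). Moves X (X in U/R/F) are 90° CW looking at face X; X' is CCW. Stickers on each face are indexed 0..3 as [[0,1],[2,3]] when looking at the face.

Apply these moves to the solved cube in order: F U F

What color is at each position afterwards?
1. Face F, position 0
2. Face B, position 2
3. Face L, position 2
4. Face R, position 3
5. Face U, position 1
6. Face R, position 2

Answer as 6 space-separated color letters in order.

After move 1 (F): F=GGGG U=WWOO R=WRWR D=RRYY L=OYOY
After move 2 (U): U=OWOW F=WRGG R=BBWR B=OYBB L=GGOY
After move 3 (F): F=GWGR U=OWYG R=OBWR D=WBYY L=GROR
Query 1: F[0] = G
Query 2: B[2] = B
Query 3: L[2] = O
Query 4: R[3] = R
Query 5: U[1] = W
Query 6: R[2] = W

Answer: G B O R W W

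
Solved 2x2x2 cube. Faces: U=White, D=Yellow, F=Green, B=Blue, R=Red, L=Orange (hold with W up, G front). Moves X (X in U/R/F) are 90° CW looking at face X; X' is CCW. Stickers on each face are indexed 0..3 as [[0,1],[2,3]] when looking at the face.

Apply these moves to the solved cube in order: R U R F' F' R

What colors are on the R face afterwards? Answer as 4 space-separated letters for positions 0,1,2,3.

Answer: Y O B W

Derivation:
After move 1 (R): R=RRRR U=WGWG F=GYGY D=YBYB B=WBWB
After move 2 (U): U=WWGG F=RRGY R=WBRR B=OOWB L=GYOO
After move 3 (R): R=RWRB U=WRGY F=RBGB D=YWYO B=GOWB
After move 4 (F'): F=BBRG U=WRRR R=WWYB D=YOYO L=GYOG
After move 5 (F'): F=BGBR U=WRWY R=OWYB D=YGYO L=GROR
After move 6 (R): R=YOBW U=WGWR F=BGBO D=YWYG B=YORB
Query: R face = YOBW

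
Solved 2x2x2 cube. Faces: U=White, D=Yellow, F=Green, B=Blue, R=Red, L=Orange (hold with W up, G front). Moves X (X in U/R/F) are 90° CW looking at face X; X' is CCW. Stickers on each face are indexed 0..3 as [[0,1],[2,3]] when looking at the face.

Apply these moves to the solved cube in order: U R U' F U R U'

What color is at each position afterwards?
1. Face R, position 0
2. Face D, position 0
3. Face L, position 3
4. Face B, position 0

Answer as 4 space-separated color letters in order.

Answer: W R B W

Derivation:
After move 1 (U): U=WWWW F=RRGG R=BBRR B=OOBB L=GGOO
After move 2 (R): R=RBRB U=WRWG F=RYGY D=YBYO B=WOWB
After move 3 (U'): U=RGWW F=GGGY R=RYRB B=RBWB L=WOOO
After move 4 (F): F=GGYG U=RGOO R=WYWB D=RRYO L=WYOB
After move 5 (U): U=OROG F=WYYG R=RBWB B=WYWB L=GGOB
After move 6 (R): R=WRBB U=OYOG F=WRYO D=RWYW B=GYRB
After move 7 (U'): U=YGOO F=GGYO R=WRBB B=WRRB L=GYOB
Query 1: R[0] = W
Query 2: D[0] = R
Query 3: L[3] = B
Query 4: B[0] = W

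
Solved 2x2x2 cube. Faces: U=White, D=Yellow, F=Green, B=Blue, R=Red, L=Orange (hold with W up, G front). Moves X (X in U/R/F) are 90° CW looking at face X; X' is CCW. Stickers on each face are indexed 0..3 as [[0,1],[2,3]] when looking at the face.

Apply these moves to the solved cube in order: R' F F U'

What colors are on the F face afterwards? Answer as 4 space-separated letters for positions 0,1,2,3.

After move 1 (R'): R=RRRR U=WBWB F=GWGW D=YGYG B=YBYB
After move 2 (F): F=GGWW U=WBOO R=WRBR D=RRYG L=OYOG
After move 3 (F): F=WGWG U=WBGY R=OROR D=BWYG L=OROR
After move 4 (U'): U=BYWG F=ORWG R=WGOR B=ORYB L=YBOR
Query: F face = ORWG

Answer: O R W G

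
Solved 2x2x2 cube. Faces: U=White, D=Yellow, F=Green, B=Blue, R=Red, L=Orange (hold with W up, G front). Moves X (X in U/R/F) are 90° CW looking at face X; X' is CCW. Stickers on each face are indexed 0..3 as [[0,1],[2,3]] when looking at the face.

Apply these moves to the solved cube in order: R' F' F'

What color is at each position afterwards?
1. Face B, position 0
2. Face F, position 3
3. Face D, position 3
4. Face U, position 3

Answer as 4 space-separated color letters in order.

Answer: Y G G Y

Derivation:
After move 1 (R'): R=RRRR U=WBWB F=GWGW D=YGYG B=YBYB
After move 2 (F'): F=WWGG U=WBRR R=GRYR D=OOYG L=OBOW
After move 3 (F'): F=WGWG U=WBGY R=OROR D=BWYG L=OROR
Query 1: B[0] = Y
Query 2: F[3] = G
Query 3: D[3] = G
Query 4: U[3] = Y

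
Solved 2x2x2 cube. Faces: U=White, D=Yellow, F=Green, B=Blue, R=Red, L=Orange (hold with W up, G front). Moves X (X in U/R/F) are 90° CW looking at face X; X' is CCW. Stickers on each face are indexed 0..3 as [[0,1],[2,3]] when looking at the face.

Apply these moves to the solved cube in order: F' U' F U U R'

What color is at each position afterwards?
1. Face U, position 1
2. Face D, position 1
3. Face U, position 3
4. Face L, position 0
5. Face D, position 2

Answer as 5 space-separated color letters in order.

Answer: B R G W Y

Derivation:
After move 1 (F'): F=GGGG U=WWRR R=YRYR D=OOYY L=OWOW
After move 2 (U'): U=WRWR F=OWGG R=GGYR B=YRBB L=BBOW
After move 3 (F): F=GOGW U=WRWB R=WGRR D=YGYY L=BOOO
After move 4 (U): U=WWBR F=WGGW R=YRRR B=BOBB L=GOOO
After move 5 (U): U=BWRW F=YRGW R=BORR B=GOBB L=WGOO
After move 6 (R'): R=ORBR U=BBRG F=YWGW D=YRYW B=YOGB
Query 1: U[1] = B
Query 2: D[1] = R
Query 3: U[3] = G
Query 4: L[0] = W
Query 5: D[2] = Y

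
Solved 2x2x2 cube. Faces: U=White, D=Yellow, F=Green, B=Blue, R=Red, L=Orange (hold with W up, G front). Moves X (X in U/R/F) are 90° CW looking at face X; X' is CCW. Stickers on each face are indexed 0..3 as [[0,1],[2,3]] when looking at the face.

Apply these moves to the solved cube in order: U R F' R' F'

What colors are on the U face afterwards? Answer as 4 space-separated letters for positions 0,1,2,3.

After move 1 (U): U=WWWW F=RRGG R=BBRR B=OOBB L=GGOO
After move 2 (R): R=RBRB U=WRWG F=RYGY D=YBYO B=WOWB
After move 3 (F'): F=YYRG U=WRRR R=BBYB D=GOYO L=GGOW
After move 4 (R'): R=BBBY U=WWRW F=YRRR D=GYYG B=OOOB
After move 5 (F'): F=RRYR U=WWBB R=YBGY D=GWYG L=GWOR
Query: U face = WWBB

Answer: W W B B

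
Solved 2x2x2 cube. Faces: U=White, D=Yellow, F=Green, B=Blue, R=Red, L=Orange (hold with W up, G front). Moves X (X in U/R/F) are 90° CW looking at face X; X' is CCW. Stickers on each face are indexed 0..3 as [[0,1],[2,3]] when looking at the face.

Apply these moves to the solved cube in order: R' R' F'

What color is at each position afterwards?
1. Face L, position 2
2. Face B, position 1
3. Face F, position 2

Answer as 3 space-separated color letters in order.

Answer: O B G

Derivation:
After move 1 (R'): R=RRRR U=WBWB F=GWGW D=YGYG B=YBYB
After move 2 (R'): R=RRRR U=WYWY F=GBGB D=YWYW B=GBGB
After move 3 (F'): F=BBGG U=WYRR R=WRYR D=OOYW L=OYOW
Query 1: L[2] = O
Query 2: B[1] = B
Query 3: F[2] = G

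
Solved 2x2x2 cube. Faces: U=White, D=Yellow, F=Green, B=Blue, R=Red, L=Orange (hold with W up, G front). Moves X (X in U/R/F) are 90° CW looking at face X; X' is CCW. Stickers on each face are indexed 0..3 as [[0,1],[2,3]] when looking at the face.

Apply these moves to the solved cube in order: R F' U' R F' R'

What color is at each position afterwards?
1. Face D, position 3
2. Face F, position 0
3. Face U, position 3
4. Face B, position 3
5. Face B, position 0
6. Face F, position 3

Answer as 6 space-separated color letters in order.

Answer: G O R B B R

Derivation:
After move 1 (R): R=RRRR U=WGWG F=GYGY D=YBYB B=WBWB
After move 2 (F'): F=YYGG U=WGRR R=BRYR D=OOYB L=OGOW
After move 3 (U'): U=GRWR F=OGGG R=YYYR B=BRWB L=WBOW
After move 4 (R): R=YYRY U=GGWG F=OOGB D=OWYB B=RRRB
After move 5 (F'): F=OBOG U=GGYR R=WYOY D=BWYB L=WGOW
After move 6 (R'): R=YYWO U=GRYR F=OGOR D=BBYG B=BRWB
Query 1: D[3] = G
Query 2: F[0] = O
Query 3: U[3] = R
Query 4: B[3] = B
Query 5: B[0] = B
Query 6: F[3] = R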